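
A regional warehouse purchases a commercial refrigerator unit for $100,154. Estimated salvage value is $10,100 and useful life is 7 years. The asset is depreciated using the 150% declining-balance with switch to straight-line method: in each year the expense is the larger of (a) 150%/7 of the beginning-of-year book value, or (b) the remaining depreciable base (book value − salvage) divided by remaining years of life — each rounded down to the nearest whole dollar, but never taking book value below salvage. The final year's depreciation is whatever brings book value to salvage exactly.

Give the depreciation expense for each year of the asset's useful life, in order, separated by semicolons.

Depreciable base = $100,154 − $10,100 = $90,054.
Year 1: DB = ⌊$100,154 × 150%/7⌋ = $21,461; SL = ⌊$90,054/7⌋ = $12,864 → take DB $21,461. Book value $78,693.
Year 2: DB = ⌊$78,693 × 150%/7⌋ = $16,862; SL = ⌊$68,593/6⌋ = $11,432 → take DB $16,862. Book value $61,831.
Year 3: DB = ⌊$61,831 × 150%/7⌋ = $13,249; SL = ⌊$51,731/5⌋ = $10,346 → take DB $13,249. Book value $48,582.
Year 4: DB = ⌊$48,582 × 150%/7⌋ = $10,410; SL = ⌊$38,482/4⌋ = $9,620 → take DB $10,410. Book value $38,172.
Year 5: DB = ⌊$38,172 × 150%/7⌋ = $8,179; SL = ⌊$28,072/3⌋ = $9,357 → take SL $9,357. Book value $28,815.
Year 6: DB = ⌊$28,815 × 150%/7⌋ = $6,174; SL = ⌊$18,715/2⌋ = $9,357 → take SL $9,357. Book value $19,458.
Year 7 (final): $19,458 − $10,100 = $9,358. Book value $10,100.

$21,461; $16,862; $13,249; $10,410; $9,357; $9,357; $9,358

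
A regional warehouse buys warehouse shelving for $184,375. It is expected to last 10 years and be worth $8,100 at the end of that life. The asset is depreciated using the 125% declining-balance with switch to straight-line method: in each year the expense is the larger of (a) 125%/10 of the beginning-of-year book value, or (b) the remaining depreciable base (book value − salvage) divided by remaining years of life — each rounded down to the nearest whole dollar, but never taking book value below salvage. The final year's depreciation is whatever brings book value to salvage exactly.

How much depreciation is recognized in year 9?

Depreciable base = $184,375 − $8,100 = $176,275.
Year 1: DB = ⌊$184,375 × 125%/10⌋ = $23,046; SL = ⌊$176,275/10⌋ = $17,627 → take DB $23,046. Book value $161,329.
Year 2: DB = ⌊$161,329 × 125%/10⌋ = $20,166; SL = ⌊$153,229/9⌋ = $17,025 → take DB $20,166. Book value $141,163.
Year 3: DB = ⌊$141,163 × 125%/10⌋ = $17,645; SL = ⌊$133,063/8⌋ = $16,632 → take DB $17,645. Book value $123,518.
Year 4: DB = ⌊$123,518 × 125%/10⌋ = $15,439; SL = ⌊$115,418/7⌋ = $16,488 → take SL $16,488. Book value $107,030.
Year 5: DB = ⌊$107,030 × 125%/10⌋ = $13,378; SL = ⌊$98,930/6⌋ = $16,488 → take SL $16,488. Book value $90,542.
Year 6: DB = ⌊$90,542 × 125%/10⌋ = $11,317; SL = ⌊$82,442/5⌋ = $16,488 → take SL $16,488. Book value $74,054.
Year 7: DB = ⌊$74,054 × 125%/10⌋ = $9,256; SL = ⌊$65,954/4⌋ = $16,488 → take SL $16,488. Book value $57,566.
Year 8: DB = ⌊$57,566 × 125%/10⌋ = $7,195; SL = ⌊$49,466/3⌋ = $16,488 → take SL $16,488. Book value $41,078.
Year 9: DB = ⌊$41,078 × 125%/10⌋ = $5,134; SL = ⌊$32,978/2⌋ = $16,489 → take SL $16,489. Book value $24,589.

$16,489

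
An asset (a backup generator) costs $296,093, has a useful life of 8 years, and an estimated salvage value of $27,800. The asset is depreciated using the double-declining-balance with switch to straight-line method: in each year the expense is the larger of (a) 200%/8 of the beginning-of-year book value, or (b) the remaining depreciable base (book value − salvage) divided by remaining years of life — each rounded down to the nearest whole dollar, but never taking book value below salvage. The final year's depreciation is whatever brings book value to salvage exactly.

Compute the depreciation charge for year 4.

Depreciable base = $296,093 − $27,800 = $268,293.
Year 1: DB = ⌊$296,093 × 200%/8⌋ = $74,023; SL = ⌊$268,293/8⌋ = $33,536 → take DB $74,023. Book value $222,070.
Year 2: DB = ⌊$222,070 × 200%/8⌋ = $55,517; SL = ⌊$194,270/7⌋ = $27,752 → take DB $55,517. Book value $166,553.
Year 3: DB = ⌊$166,553 × 200%/8⌋ = $41,638; SL = ⌊$138,753/6⌋ = $23,125 → take DB $41,638. Book value $124,915.
Year 4: DB = ⌊$124,915 × 200%/8⌋ = $31,228; SL = ⌊$97,115/5⌋ = $19,423 → take DB $31,228. Book value $93,687.

$31,228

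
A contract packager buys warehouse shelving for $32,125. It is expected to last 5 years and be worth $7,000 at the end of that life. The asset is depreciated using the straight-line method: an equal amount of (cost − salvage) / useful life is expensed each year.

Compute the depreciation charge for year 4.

Depreciable base = $32,125 − $7,000 = $25,125.
Annual expense = $25,125 / 5 = $5,025.

$5,025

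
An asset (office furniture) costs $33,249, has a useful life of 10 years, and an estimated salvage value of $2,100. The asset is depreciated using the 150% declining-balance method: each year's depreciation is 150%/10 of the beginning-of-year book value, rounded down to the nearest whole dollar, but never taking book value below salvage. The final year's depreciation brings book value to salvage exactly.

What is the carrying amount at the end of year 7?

$10,660

Depreciable base = $33,249 − $2,100 = $31,149.
Year 1: ⌊$33,249 × 150%/10⌋ = $4,987. Book value $28,262.
Year 2: ⌊$28,262 × 150%/10⌋ = $4,239. Book value $24,023.
Year 3: ⌊$24,023 × 150%/10⌋ = $3,603. Book value $20,420.
Year 4: ⌊$20,420 × 150%/10⌋ = $3,063. Book value $17,357.
Year 5: ⌊$17,357 × 150%/10⌋ = $2,603. Book value $14,754.
Year 6: ⌊$14,754 × 150%/10⌋ = $2,213. Book value $12,541.
Year 7: ⌊$12,541 × 150%/10⌋ = $1,881. Book value $10,660.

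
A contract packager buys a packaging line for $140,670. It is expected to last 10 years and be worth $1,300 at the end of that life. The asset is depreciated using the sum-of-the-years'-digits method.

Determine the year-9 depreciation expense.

$5,068

Depreciable base = $140,670 − $1,300 = $139,370.
Sum of the years' digits = 10+9+8+7+6+5+4+3+2+1 = 55.
Year 1: $139,370 × 10/55 = $25,340. Book value $115,330.
Year 2: $139,370 × 9/55 = $22,806. Book value $92,524.
Year 3: $139,370 × 8/55 = $20,272. Book value $72,252.
Year 4: $139,370 × 7/55 = $17,738. Book value $54,514.
Year 5: $139,370 × 6/55 = $15,204. Book value $39,310.
Year 6: $139,370 × 5/55 = $12,670. Book value $26,640.
Year 7: $139,370 × 4/55 = $10,136. Book value $16,504.
Year 8: $139,370 × 3/55 = $7,602. Book value $8,902.
Year 9: $139,370 × 2/55 = $5,068. Book value $3,834.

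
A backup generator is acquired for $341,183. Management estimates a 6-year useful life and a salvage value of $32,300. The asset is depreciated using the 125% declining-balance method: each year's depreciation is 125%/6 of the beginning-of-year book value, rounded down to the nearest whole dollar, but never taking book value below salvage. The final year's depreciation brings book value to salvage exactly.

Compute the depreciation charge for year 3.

$44,548

Depreciable base = $341,183 − $32,300 = $308,883.
Year 1: ⌊$341,183 × 125%/6⌋ = $71,079. Book value $270,104.
Year 2: ⌊$270,104 × 125%/6⌋ = $56,271. Book value $213,833.
Year 3: ⌊$213,833 × 125%/6⌋ = $44,548. Book value $169,285.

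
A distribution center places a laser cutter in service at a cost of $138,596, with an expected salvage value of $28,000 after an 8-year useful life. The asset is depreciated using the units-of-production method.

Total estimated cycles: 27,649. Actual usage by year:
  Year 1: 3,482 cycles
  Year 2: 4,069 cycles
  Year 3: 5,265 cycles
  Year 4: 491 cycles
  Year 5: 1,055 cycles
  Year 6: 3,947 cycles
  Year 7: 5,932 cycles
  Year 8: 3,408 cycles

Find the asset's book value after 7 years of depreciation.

$41,632

Depreciable base = $138,596 − $28,000 = $110,596.
Rate = $110,596 / 27,649 cycles = $4 per cycle.
Year 1: 3,482 × $4 = $13,928. Book value $124,668.
Year 2: 4,069 × $4 = $16,276. Book value $108,392.
Year 3: 5,265 × $4 = $21,060. Book value $87,332.
Year 4: 491 × $4 = $1,964. Book value $85,368.
Year 5: 1,055 × $4 = $4,220. Book value $81,148.
Year 6: 3,947 × $4 = $15,788. Book value $65,360.
Year 7: 5,932 × $4 = $23,728. Book value $41,632.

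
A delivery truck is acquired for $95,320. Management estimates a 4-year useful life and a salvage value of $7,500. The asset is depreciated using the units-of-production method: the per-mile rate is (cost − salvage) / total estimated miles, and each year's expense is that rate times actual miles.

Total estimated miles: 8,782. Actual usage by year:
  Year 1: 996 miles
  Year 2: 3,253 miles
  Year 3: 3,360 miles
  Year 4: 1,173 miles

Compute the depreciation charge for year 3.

$33,600

Depreciable base = $95,320 − $7,500 = $87,820.
Rate = $87,820 / 8,782 miles = $10 per mile.
Year 1: 996 × $10 = $9,960. Book value $85,360.
Year 2: 3,253 × $10 = $32,530. Book value $52,830.
Year 3: 3,360 × $10 = $33,600. Book value $19,230.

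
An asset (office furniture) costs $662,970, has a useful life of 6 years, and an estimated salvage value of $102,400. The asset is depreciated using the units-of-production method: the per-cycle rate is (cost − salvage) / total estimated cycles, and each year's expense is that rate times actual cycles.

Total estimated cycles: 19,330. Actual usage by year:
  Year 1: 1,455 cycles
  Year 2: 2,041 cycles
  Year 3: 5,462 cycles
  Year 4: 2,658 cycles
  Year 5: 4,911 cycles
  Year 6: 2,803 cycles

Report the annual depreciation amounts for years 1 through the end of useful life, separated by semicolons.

Depreciable base = $662,970 − $102,400 = $560,570.
Rate = $560,570 / 19,330 cycles = $29 per cycle.
Year 1: 1,455 × $29 = $42,195. Book value $620,775.
Year 2: 2,041 × $29 = $59,189. Book value $561,586.
Year 3: 5,462 × $29 = $158,398. Book value $403,188.
Year 4: 2,658 × $29 = $77,082. Book value $326,106.
Year 5: 4,911 × $29 = $142,419. Book value $183,687.
Year 6: 2,803 × $29 = $81,287. Book value $102,400.

$42,195; $59,189; $158,398; $77,082; $142,419; $81,287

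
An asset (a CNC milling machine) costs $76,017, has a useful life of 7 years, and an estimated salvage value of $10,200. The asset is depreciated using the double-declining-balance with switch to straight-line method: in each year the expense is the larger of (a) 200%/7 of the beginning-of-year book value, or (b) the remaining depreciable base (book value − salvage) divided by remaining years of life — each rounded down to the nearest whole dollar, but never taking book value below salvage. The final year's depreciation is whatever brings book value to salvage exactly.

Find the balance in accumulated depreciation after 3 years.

Depreciable base = $76,017 − $10,200 = $65,817.
Year 1: DB = ⌊$76,017 × 200%/7⌋ = $21,719; SL = ⌊$65,817/7⌋ = $9,402 → take DB $21,719. Book value $54,298.
Year 2: DB = ⌊$54,298 × 200%/7⌋ = $15,513; SL = ⌊$44,098/6⌋ = $7,349 → take DB $15,513. Book value $38,785.
Year 3: DB = ⌊$38,785 × 200%/7⌋ = $11,081; SL = ⌊$28,585/5⌋ = $5,717 → take DB $11,081. Book value $27,704.
Accumulated through year 3 = $76,017 − $27,704 = $48,313.

$48,313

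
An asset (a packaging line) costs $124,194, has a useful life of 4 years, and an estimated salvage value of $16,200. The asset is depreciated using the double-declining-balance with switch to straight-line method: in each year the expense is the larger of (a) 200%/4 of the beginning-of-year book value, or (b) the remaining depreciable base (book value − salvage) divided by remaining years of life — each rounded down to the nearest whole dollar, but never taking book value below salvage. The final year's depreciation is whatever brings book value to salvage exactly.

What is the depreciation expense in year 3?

Depreciable base = $124,194 − $16,200 = $107,994.
Year 1: DB = ⌊$124,194 × 200%/4⌋ = $62,097; SL = ⌊$107,994/4⌋ = $26,998 → take DB $62,097. Book value $62,097.
Year 2: DB = ⌊$62,097 × 200%/4⌋ = $31,048; SL = ⌊$45,897/3⌋ = $15,299 → take DB $31,048. Book value $31,049.
Year 3: DB = ⌊$31,049 × 200%/4⌋ = $15,524; SL = ⌊$14,849/2⌋ = $7,424 → take DB $15,524, capped at $14,849. Book value $16,200.

$14,849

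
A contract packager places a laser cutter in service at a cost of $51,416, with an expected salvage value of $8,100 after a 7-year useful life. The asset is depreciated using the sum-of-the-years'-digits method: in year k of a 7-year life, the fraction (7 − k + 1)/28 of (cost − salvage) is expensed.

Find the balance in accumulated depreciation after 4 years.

$34,034

Depreciable base = $51,416 − $8,100 = $43,316.
Sum of the years' digits = 7+6+5+4+3+2+1 = 28.
Year 1: $43,316 × 7/28 = $10,829. Book value $40,587.
Year 2: $43,316 × 6/28 = $9,282. Book value $31,305.
Year 3: $43,316 × 5/28 = $7,735. Book value $23,570.
Year 4: $43,316 × 4/28 = $6,188. Book value $17,382.
Accumulated through year 4 = $51,416 − $17,382 = $34,034.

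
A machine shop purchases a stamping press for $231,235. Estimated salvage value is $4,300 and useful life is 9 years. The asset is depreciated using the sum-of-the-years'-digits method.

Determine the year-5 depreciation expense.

$25,215

Depreciable base = $231,235 − $4,300 = $226,935.
Sum of the years' digits = 9+8+7+6+5+4+3+2+1 = 45.
Year 1: $226,935 × 9/45 = $45,387. Book value $185,848.
Year 2: $226,935 × 8/45 = $40,344. Book value $145,504.
Year 3: $226,935 × 7/45 = $35,301. Book value $110,203.
Year 4: $226,935 × 6/45 = $30,258. Book value $79,945.
Year 5: $226,935 × 5/45 = $25,215. Book value $54,730.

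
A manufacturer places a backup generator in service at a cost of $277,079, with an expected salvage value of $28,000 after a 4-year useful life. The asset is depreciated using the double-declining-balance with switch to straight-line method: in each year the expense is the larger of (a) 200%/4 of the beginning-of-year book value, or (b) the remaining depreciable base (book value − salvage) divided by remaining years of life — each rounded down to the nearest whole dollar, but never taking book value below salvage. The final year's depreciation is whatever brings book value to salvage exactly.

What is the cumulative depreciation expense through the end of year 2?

$207,809

Depreciable base = $277,079 − $28,000 = $249,079.
Year 1: DB = ⌊$277,079 × 200%/4⌋ = $138,539; SL = ⌊$249,079/4⌋ = $62,269 → take DB $138,539. Book value $138,540.
Year 2: DB = ⌊$138,540 × 200%/4⌋ = $69,270; SL = ⌊$110,540/3⌋ = $36,846 → take DB $69,270. Book value $69,270.
Accumulated through year 2 = $277,079 − $69,270 = $207,809.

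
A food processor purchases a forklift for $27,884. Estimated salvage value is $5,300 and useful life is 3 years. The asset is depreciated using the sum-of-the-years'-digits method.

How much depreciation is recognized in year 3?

$3,764

Depreciable base = $27,884 − $5,300 = $22,584.
Sum of the years' digits = 3+2+1 = 6.
Year 1: $22,584 × 3/6 = $11,292. Book value $16,592.
Year 2: $22,584 × 2/6 = $7,528. Book value $9,064.
Year 3: $22,584 × 1/6 = $3,764. Book value $5,300.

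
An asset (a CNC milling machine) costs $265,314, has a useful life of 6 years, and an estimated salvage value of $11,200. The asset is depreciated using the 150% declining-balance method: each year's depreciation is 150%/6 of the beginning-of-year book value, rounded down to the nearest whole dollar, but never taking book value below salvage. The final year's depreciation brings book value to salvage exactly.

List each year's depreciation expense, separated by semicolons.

$66,328; $49,746; $37,310; $27,982; $20,987; $51,761

Depreciable base = $265,314 − $11,200 = $254,114.
Year 1: ⌊$265,314 × 150%/6⌋ = $66,328. Book value $198,986.
Year 2: ⌊$198,986 × 150%/6⌋ = $49,746. Book value $149,240.
Year 3: ⌊$149,240 × 150%/6⌋ = $37,310. Book value $111,930.
Year 4: ⌊$111,930 × 150%/6⌋ = $27,982. Book value $83,948.
Year 5: ⌊$83,948 × 150%/6⌋ = $20,987. Book value $62,961.
Year 6 (final): $62,961 − $11,200 = $51,761. Book value $11,200.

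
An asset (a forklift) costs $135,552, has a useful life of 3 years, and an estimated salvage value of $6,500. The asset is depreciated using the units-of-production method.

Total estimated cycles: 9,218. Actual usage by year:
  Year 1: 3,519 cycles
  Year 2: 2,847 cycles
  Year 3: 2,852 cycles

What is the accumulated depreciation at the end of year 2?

$89,124

Depreciable base = $135,552 − $6,500 = $129,052.
Rate = $129,052 / 9,218 cycles = $14 per cycle.
Year 1: 3,519 × $14 = $49,266. Book value $86,286.
Year 2: 2,847 × $14 = $39,858. Book value $46,428.
Accumulated through year 2 = $135,552 − $46,428 = $89,124.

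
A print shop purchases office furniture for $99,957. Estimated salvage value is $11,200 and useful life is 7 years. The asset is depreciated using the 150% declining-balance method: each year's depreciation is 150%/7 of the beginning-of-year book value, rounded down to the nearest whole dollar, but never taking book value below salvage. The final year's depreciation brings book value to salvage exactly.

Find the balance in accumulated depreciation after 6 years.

$76,437

Depreciable base = $99,957 − $11,200 = $88,757.
Year 1: ⌊$99,957 × 150%/7⌋ = $21,419. Book value $78,538.
Year 2: ⌊$78,538 × 150%/7⌋ = $16,829. Book value $61,709.
Year 3: ⌊$61,709 × 150%/7⌋ = $13,223. Book value $48,486.
Year 4: ⌊$48,486 × 150%/7⌋ = $10,389. Book value $38,097.
Year 5: ⌊$38,097 × 150%/7⌋ = $8,163. Book value $29,934.
Year 6: ⌊$29,934 × 150%/7⌋ = $6,414. Book value $23,520.
Accumulated through year 6 = $99,957 − $23,520 = $76,437.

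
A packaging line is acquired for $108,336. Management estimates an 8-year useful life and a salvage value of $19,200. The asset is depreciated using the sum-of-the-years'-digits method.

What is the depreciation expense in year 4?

Depreciable base = $108,336 − $19,200 = $89,136.
Sum of the years' digits = 8+7+6+5+4+3+2+1 = 36.
Year 1: $89,136 × 8/36 = $19,808. Book value $88,528.
Year 2: $89,136 × 7/36 = $17,332. Book value $71,196.
Year 3: $89,136 × 6/36 = $14,856. Book value $56,340.
Year 4: $89,136 × 5/36 = $12,380. Book value $43,960.

$12,380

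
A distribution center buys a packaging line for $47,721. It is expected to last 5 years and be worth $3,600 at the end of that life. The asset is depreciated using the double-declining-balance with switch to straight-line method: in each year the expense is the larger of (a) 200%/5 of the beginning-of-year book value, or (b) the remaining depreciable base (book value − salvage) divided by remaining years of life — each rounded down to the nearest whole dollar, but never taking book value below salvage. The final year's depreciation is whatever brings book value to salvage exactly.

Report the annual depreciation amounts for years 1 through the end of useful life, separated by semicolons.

Depreciable base = $47,721 − $3,600 = $44,121.
Year 1: DB = ⌊$47,721 × 200%/5⌋ = $19,088; SL = ⌊$44,121/5⌋ = $8,824 → take DB $19,088. Book value $28,633.
Year 2: DB = ⌊$28,633 × 200%/5⌋ = $11,453; SL = ⌊$25,033/4⌋ = $6,258 → take DB $11,453. Book value $17,180.
Year 3: DB = ⌊$17,180 × 200%/5⌋ = $6,872; SL = ⌊$13,580/3⌋ = $4,526 → take DB $6,872. Book value $10,308.
Year 4: DB = ⌊$10,308 × 200%/5⌋ = $4,123; SL = ⌊$6,708/2⌋ = $3,354 → take DB $4,123. Book value $6,185.
Year 5 (final): $6,185 − $3,600 = $2,585. Book value $3,600.

$19,088; $11,453; $6,872; $4,123; $2,585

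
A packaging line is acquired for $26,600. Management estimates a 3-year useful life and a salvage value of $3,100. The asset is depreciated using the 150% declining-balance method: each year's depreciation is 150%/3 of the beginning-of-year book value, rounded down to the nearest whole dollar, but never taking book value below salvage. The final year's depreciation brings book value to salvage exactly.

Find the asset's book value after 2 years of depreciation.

Depreciable base = $26,600 − $3,100 = $23,500.
Year 1: ⌊$26,600 × 150%/3⌋ = $13,300. Book value $13,300.
Year 2: ⌊$13,300 × 150%/3⌋ = $6,650. Book value $6,650.

$6,650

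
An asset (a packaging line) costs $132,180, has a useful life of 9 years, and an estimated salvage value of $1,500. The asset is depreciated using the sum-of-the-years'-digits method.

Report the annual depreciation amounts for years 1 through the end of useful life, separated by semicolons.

Depreciable base = $132,180 − $1,500 = $130,680.
Sum of the years' digits = 9+8+7+6+5+4+3+2+1 = 45.
Year 1: $130,680 × 9/45 = $26,136. Book value $106,044.
Year 2: $130,680 × 8/45 = $23,232. Book value $82,812.
Year 3: $130,680 × 7/45 = $20,328. Book value $62,484.
Year 4: $130,680 × 6/45 = $17,424. Book value $45,060.
Year 5: $130,680 × 5/45 = $14,520. Book value $30,540.
Year 6: $130,680 × 4/45 = $11,616. Book value $18,924.
Year 7: $130,680 × 3/45 = $8,712. Book value $10,212.
Year 8: $130,680 × 2/45 = $5,808. Book value $4,404.
Year 9: $130,680 × 1/45 = $2,904. Book value $1,500.

$26,136; $23,232; $20,328; $17,424; $14,520; $11,616; $8,712; $5,808; $2,904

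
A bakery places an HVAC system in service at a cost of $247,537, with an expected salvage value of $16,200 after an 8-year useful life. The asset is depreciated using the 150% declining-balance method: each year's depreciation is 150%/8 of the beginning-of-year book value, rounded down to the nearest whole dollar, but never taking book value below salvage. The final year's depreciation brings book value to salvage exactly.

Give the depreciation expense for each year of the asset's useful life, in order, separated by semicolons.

$46,413; $37,710; $30,640; $24,895; $20,227; $16,434; $13,353; $41,665

Depreciable base = $247,537 − $16,200 = $231,337.
Year 1: ⌊$247,537 × 150%/8⌋ = $46,413. Book value $201,124.
Year 2: ⌊$201,124 × 150%/8⌋ = $37,710. Book value $163,414.
Year 3: ⌊$163,414 × 150%/8⌋ = $30,640. Book value $132,774.
Year 4: ⌊$132,774 × 150%/8⌋ = $24,895. Book value $107,879.
Year 5: ⌊$107,879 × 150%/8⌋ = $20,227. Book value $87,652.
Year 6: ⌊$87,652 × 150%/8⌋ = $16,434. Book value $71,218.
Year 7: ⌊$71,218 × 150%/8⌋ = $13,353. Book value $57,865.
Year 8 (final): $57,865 − $16,200 = $41,665. Book value $16,200.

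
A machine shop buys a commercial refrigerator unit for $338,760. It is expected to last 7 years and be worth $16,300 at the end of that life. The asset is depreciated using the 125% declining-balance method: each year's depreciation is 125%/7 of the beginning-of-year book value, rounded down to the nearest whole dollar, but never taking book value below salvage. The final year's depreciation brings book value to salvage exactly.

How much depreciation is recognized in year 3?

$40,817

Depreciable base = $338,760 − $16,300 = $322,460.
Year 1: ⌊$338,760 × 125%/7⌋ = $60,492. Book value $278,268.
Year 2: ⌊$278,268 × 125%/7⌋ = $49,690. Book value $228,578.
Year 3: ⌊$228,578 × 125%/7⌋ = $40,817. Book value $187,761.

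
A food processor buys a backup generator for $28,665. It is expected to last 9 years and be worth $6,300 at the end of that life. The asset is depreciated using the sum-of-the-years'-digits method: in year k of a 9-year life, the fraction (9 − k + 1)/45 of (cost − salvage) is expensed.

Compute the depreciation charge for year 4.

$2,982

Depreciable base = $28,665 − $6,300 = $22,365.
Sum of the years' digits = 9+8+7+6+5+4+3+2+1 = 45.
Year 1: $22,365 × 9/45 = $4,473. Book value $24,192.
Year 2: $22,365 × 8/45 = $3,976. Book value $20,216.
Year 3: $22,365 × 7/45 = $3,479. Book value $16,737.
Year 4: $22,365 × 6/45 = $2,982. Book value $13,755.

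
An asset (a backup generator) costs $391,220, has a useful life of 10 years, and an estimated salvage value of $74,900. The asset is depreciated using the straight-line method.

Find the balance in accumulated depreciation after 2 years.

Depreciable base = $391,220 − $74,900 = $316,320.
Annual expense = $316,320 / 10 = $31,632.
End of year 1: book value $359,588.
End of year 2: book value $327,956.
Accumulated through year 2 = $391,220 − $327,956 = $63,264.

$63,264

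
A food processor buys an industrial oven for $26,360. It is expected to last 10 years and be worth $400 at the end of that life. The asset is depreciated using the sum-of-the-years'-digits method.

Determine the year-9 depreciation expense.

Depreciable base = $26,360 − $400 = $25,960.
Sum of the years' digits = 10+9+8+7+6+5+4+3+2+1 = 55.
Year 1: $25,960 × 10/55 = $4,720. Book value $21,640.
Year 2: $25,960 × 9/55 = $4,248. Book value $17,392.
Year 3: $25,960 × 8/55 = $3,776. Book value $13,616.
Year 4: $25,960 × 7/55 = $3,304. Book value $10,312.
Year 5: $25,960 × 6/55 = $2,832. Book value $7,480.
Year 6: $25,960 × 5/55 = $2,360. Book value $5,120.
Year 7: $25,960 × 4/55 = $1,888. Book value $3,232.
Year 8: $25,960 × 3/55 = $1,416. Book value $1,816.
Year 9: $25,960 × 2/55 = $944. Book value $872.

$944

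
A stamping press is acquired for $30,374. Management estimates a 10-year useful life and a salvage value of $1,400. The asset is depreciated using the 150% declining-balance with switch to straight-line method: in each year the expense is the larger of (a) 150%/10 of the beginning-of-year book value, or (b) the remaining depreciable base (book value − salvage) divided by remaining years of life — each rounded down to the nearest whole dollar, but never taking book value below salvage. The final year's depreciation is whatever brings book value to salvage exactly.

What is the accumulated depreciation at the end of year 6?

$19,335

Depreciable base = $30,374 − $1,400 = $28,974.
Year 1: DB = ⌊$30,374 × 150%/10⌋ = $4,556; SL = ⌊$28,974/10⌋ = $2,897 → take DB $4,556. Book value $25,818.
Year 2: DB = ⌊$25,818 × 150%/10⌋ = $3,872; SL = ⌊$24,418/9⌋ = $2,713 → take DB $3,872. Book value $21,946.
Year 3: DB = ⌊$21,946 × 150%/10⌋ = $3,291; SL = ⌊$20,546/8⌋ = $2,568 → take DB $3,291. Book value $18,655.
Year 4: DB = ⌊$18,655 × 150%/10⌋ = $2,798; SL = ⌊$17,255/7⌋ = $2,465 → take DB $2,798. Book value $15,857.
Year 5: DB = ⌊$15,857 × 150%/10⌋ = $2,378; SL = ⌊$14,457/6⌋ = $2,409 → take SL $2,409. Book value $13,448.
Year 6: DB = ⌊$13,448 × 150%/10⌋ = $2,017; SL = ⌊$12,048/5⌋ = $2,409 → take SL $2,409. Book value $11,039.
Accumulated through year 6 = $30,374 − $11,039 = $19,335.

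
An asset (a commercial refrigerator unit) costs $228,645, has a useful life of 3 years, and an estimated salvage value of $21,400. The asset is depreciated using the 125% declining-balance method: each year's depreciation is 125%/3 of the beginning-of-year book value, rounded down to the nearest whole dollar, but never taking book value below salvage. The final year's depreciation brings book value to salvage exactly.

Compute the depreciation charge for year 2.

$55,573

Depreciable base = $228,645 − $21,400 = $207,245.
Year 1: ⌊$228,645 × 125%/3⌋ = $95,268. Book value $133,377.
Year 2: ⌊$133,377 × 125%/3⌋ = $55,573. Book value $77,804.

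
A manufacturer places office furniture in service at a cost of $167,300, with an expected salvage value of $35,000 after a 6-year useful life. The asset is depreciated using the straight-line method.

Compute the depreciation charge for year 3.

$22,050

Depreciable base = $167,300 − $35,000 = $132,300.
Annual expense = $132,300 / 6 = $22,050.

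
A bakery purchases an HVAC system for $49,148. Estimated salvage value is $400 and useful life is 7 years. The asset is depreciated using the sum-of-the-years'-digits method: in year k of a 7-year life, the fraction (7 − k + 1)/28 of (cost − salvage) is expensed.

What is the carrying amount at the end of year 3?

$17,810

Depreciable base = $49,148 − $400 = $48,748.
Sum of the years' digits = 7+6+5+4+3+2+1 = 28.
Year 1: $48,748 × 7/28 = $12,187. Book value $36,961.
Year 2: $48,748 × 6/28 = $10,446. Book value $26,515.
Year 3: $48,748 × 5/28 = $8,705. Book value $17,810.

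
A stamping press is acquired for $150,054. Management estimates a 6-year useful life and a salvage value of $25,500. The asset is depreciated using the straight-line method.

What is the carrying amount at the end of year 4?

Depreciable base = $150,054 − $25,500 = $124,554.
Annual expense = $124,554 / 6 = $20,759.
End of year 1: book value $129,295.
End of year 2: book value $108,536.
End of year 3: book value $87,777.
End of year 4: book value $67,018.

$67,018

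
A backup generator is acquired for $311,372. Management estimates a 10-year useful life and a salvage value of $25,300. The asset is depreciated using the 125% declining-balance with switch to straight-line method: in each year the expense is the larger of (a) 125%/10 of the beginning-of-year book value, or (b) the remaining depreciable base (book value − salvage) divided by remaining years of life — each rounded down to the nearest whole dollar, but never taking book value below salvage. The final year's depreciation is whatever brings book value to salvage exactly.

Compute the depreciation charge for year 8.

Depreciable base = $311,372 − $25,300 = $286,072.
Year 1: DB = ⌊$311,372 × 125%/10⌋ = $38,921; SL = ⌊$286,072/10⌋ = $28,607 → take DB $38,921. Book value $272,451.
Year 2: DB = ⌊$272,451 × 125%/10⌋ = $34,056; SL = ⌊$247,151/9⌋ = $27,461 → take DB $34,056. Book value $238,395.
Year 3: DB = ⌊$238,395 × 125%/10⌋ = $29,799; SL = ⌊$213,095/8⌋ = $26,636 → take DB $29,799. Book value $208,596.
Year 4: DB = ⌊$208,596 × 125%/10⌋ = $26,074; SL = ⌊$183,296/7⌋ = $26,185 → take SL $26,185. Book value $182,411.
Year 5: DB = ⌊$182,411 × 125%/10⌋ = $22,801; SL = ⌊$157,111/6⌋ = $26,185 → take SL $26,185. Book value $156,226.
Year 6: DB = ⌊$156,226 × 125%/10⌋ = $19,528; SL = ⌊$130,926/5⌋ = $26,185 → take SL $26,185. Book value $130,041.
Year 7: DB = ⌊$130,041 × 125%/10⌋ = $16,255; SL = ⌊$104,741/4⌋ = $26,185 → take SL $26,185. Book value $103,856.
Year 8: DB = ⌊$103,856 × 125%/10⌋ = $12,982; SL = ⌊$78,556/3⌋ = $26,185 → take SL $26,185. Book value $77,671.

$26,185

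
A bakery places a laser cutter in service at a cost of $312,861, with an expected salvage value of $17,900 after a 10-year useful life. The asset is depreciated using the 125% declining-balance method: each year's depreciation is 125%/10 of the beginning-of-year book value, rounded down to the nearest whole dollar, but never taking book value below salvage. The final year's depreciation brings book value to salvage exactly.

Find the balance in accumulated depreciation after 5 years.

$152,390

Depreciable base = $312,861 − $17,900 = $294,961.
Year 1: ⌊$312,861 × 125%/10⌋ = $39,107. Book value $273,754.
Year 2: ⌊$273,754 × 125%/10⌋ = $34,219. Book value $239,535.
Year 3: ⌊$239,535 × 125%/10⌋ = $29,941. Book value $209,594.
Year 4: ⌊$209,594 × 125%/10⌋ = $26,199. Book value $183,395.
Year 5: ⌊$183,395 × 125%/10⌋ = $22,924. Book value $160,471.
Accumulated through year 5 = $312,861 − $160,471 = $152,390.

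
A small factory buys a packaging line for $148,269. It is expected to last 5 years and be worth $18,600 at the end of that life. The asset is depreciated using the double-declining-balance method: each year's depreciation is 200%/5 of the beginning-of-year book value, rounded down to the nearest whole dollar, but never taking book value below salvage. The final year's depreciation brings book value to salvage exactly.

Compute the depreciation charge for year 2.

$35,584

Depreciable base = $148,269 − $18,600 = $129,669.
Year 1: ⌊$148,269 × 200%/5⌋ = $59,307. Book value $88,962.
Year 2: ⌊$88,962 × 200%/5⌋ = $35,584. Book value $53,378.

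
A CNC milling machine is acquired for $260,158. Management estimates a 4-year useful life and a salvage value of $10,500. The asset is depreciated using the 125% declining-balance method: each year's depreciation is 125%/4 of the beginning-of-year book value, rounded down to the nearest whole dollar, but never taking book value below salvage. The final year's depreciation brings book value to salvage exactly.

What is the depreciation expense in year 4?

$74,040

Depreciable base = $260,158 − $10,500 = $249,658.
Year 1: ⌊$260,158 × 125%/4⌋ = $81,299. Book value $178,859.
Year 2: ⌊$178,859 × 125%/4⌋ = $55,893. Book value $122,966.
Year 3: ⌊$122,966 × 125%/4⌋ = $38,426. Book value $84,540.
Year 4 (final): $84,540 − $10,500 = $74,040. Book value $10,500.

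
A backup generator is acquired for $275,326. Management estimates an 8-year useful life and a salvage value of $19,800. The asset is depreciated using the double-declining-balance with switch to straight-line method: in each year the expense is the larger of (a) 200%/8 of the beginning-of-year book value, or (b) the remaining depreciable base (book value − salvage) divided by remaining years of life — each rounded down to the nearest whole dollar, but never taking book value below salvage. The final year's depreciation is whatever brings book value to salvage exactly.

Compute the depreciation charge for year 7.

$14,601

Depreciable base = $275,326 − $19,800 = $255,526.
Year 1: DB = ⌊$275,326 × 200%/8⌋ = $68,831; SL = ⌊$255,526/8⌋ = $31,940 → take DB $68,831. Book value $206,495.
Year 2: DB = ⌊$206,495 × 200%/8⌋ = $51,623; SL = ⌊$186,695/7⌋ = $26,670 → take DB $51,623. Book value $154,872.
Year 3: DB = ⌊$154,872 × 200%/8⌋ = $38,718; SL = ⌊$135,072/6⌋ = $22,512 → take DB $38,718. Book value $116,154.
Year 4: DB = ⌊$116,154 × 200%/8⌋ = $29,038; SL = ⌊$96,354/5⌋ = $19,270 → take DB $29,038. Book value $87,116.
Year 5: DB = ⌊$87,116 × 200%/8⌋ = $21,779; SL = ⌊$67,316/4⌋ = $16,829 → take DB $21,779. Book value $65,337.
Year 6: DB = ⌊$65,337 × 200%/8⌋ = $16,334; SL = ⌊$45,537/3⌋ = $15,179 → take DB $16,334. Book value $49,003.
Year 7: DB = ⌊$49,003 × 200%/8⌋ = $12,250; SL = ⌊$29,203/2⌋ = $14,601 → take SL $14,601. Book value $34,402.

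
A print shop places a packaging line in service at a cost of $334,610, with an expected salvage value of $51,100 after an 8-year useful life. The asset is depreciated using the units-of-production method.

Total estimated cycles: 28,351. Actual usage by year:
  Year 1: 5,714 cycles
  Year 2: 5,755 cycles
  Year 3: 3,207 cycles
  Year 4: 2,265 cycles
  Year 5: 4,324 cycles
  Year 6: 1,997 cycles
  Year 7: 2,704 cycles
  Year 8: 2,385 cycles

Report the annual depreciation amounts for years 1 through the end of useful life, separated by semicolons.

Depreciable base = $334,610 − $51,100 = $283,510.
Rate = $283,510 / 28,351 cycles = $10 per cycle.
Year 1: 5,714 × $10 = $57,140. Book value $277,470.
Year 2: 5,755 × $10 = $57,550. Book value $219,920.
Year 3: 3,207 × $10 = $32,070. Book value $187,850.
Year 4: 2,265 × $10 = $22,650. Book value $165,200.
Year 5: 4,324 × $10 = $43,240. Book value $121,960.
Year 6: 1,997 × $10 = $19,970. Book value $101,990.
Year 7: 2,704 × $10 = $27,040. Book value $74,950.
Year 8: 2,385 × $10 = $23,850. Book value $51,100.

$57,140; $57,550; $32,070; $22,650; $43,240; $19,970; $27,040; $23,850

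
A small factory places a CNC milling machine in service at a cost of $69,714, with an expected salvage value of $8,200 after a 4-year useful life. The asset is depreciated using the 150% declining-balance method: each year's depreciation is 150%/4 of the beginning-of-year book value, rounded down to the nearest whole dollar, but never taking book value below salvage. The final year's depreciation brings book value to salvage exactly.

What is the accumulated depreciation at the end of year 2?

$42,481

Depreciable base = $69,714 − $8,200 = $61,514.
Year 1: ⌊$69,714 × 150%/4⌋ = $26,142. Book value $43,572.
Year 2: ⌊$43,572 × 150%/4⌋ = $16,339. Book value $27,233.
Accumulated through year 2 = $69,714 − $27,233 = $42,481.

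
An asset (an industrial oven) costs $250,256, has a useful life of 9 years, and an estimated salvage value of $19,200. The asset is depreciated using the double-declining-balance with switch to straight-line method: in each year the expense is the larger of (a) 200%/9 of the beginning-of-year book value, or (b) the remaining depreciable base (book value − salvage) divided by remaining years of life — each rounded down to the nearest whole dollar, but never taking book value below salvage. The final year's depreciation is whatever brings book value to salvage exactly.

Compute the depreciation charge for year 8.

$11,945

Depreciable base = $250,256 − $19,200 = $231,056.
Year 1: DB = ⌊$250,256 × 200%/9⌋ = $55,612; SL = ⌊$231,056/9⌋ = $25,672 → take DB $55,612. Book value $194,644.
Year 2: DB = ⌊$194,644 × 200%/9⌋ = $43,254; SL = ⌊$175,444/8⌋ = $21,930 → take DB $43,254. Book value $151,390.
Year 3: DB = ⌊$151,390 × 200%/9⌋ = $33,642; SL = ⌊$132,190/7⌋ = $18,884 → take DB $33,642. Book value $117,748.
Year 4: DB = ⌊$117,748 × 200%/9⌋ = $26,166; SL = ⌊$98,548/6⌋ = $16,424 → take DB $26,166. Book value $91,582.
Year 5: DB = ⌊$91,582 × 200%/9⌋ = $20,351; SL = ⌊$72,382/5⌋ = $14,476 → take DB $20,351. Book value $71,231.
Year 6: DB = ⌊$71,231 × 200%/9⌋ = $15,829; SL = ⌊$52,031/4⌋ = $13,007 → take DB $15,829. Book value $55,402.
Year 7: DB = ⌊$55,402 × 200%/9⌋ = $12,311; SL = ⌊$36,202/3⌋ = $12,067 → take DB $12,311. Book value $43,091.
Year 8: DB = ⌊$43,091 × 200%/9⌋ = $9,575; SL = ⌊$23,891/2⌋ = $11,945 → take SL $11,945. Book value $31,146.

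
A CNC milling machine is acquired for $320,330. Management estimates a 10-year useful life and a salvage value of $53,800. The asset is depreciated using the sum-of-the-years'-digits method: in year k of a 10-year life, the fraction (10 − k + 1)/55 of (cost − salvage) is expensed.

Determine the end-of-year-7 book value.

$82,876

Depreciable base = $320,330 − $53,800 = $266,530.
Sum of the years' digits = 10+9+8+7+6+5+4+3+2+1 = 55.
Year 1: $266,530 × 10/55 = $48,460. Book value $271,870.
Year 2: $266,530 × 9/55 = $43,614. Book value $228,256.
Year 3: $266,530 × 8/55 = $38,768. Book value $189,488.
Year 4: $266,530 × 7/55 = $33,922. Book value $155,566.
Year 5: $266,530 × 6/55 = $29,076. Book value $126,490.
Year 6: $266,530 × 5/55 = $24,230. Book value $102,260.
Year 7: $266,530 × 4/55 = $19,384. Book value $82,876.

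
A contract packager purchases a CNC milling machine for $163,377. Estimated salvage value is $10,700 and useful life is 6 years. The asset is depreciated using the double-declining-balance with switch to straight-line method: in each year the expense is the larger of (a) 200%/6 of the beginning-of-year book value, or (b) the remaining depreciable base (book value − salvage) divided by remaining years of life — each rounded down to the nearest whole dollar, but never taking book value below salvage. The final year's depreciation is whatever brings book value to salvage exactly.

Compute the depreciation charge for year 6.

$10,786

Depreciable base = $163,377 − $10,700 = $152,677.
Year 1: DB = ⌊$163,377 × 200%/6⌋ = $54,459; SL = ⌊$152,677/6⌋ = $25,446 → take DB $54,459. Book value $108,918.
Year 2: DB = ⌊$108,918 × 200%/6⌋ = $36,306; SL = ⌊$98,218/5⌋ = $19,643 → take DB $36,306. Book value $72,612.
Year 3: DB = ⌊$72,612 × 200%/6⌋ = $24,204; SL = ⌊$61,912/4⌋ = $15,478 → take DB $24,204. Book value $48,408.
Year 4: DB = ⌊$48,408 × 200%/6⌋ = $16,136; SL = ⌊$37,708/3⌋ = $12,569 → take DB $16,136. Book value $32,272.
Year 5: DB = ⌊$32,272 × 200%/6⌋ = $10,757; SL = ⌊$21,572/2⌋ = $10,786 → take SL $10,786. Book value $21,486.
Year 6 (final): $21,486 − $10,700 = $10,786. Book value $10,700.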